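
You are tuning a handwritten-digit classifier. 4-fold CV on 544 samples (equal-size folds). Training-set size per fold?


Fold size = 544/4 = 136
Training per fold = 544 - 136 = 408

408


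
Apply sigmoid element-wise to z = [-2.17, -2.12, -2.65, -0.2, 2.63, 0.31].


σ(-2.17) = 1/(1+e^2.17) = 0.1025
σ(-2.12) = 1/(1+e^2.12) = 0.1072
σ(-2.65) = 1/(1+e^2.65) = 0.066
σ(-0.2) = 1/(1+e^0.2) = 0.4502
σ(2.63) = 1/(1+e^-2.63) = 0.9328
σ(0.31) = 1/(1+e^-0.31) = 0.5769
result = [0.1025, 0.1072, 0.066, 0.4502, 0.9328, 0.5769]

[0.1025, 0.1072, 0.066, 0.4502, 0.9328, 0.5769]


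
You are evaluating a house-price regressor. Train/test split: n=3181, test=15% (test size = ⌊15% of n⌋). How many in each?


Test = ⌊3181·15/100⌋ = 477
Train = 3181 - 477 = 2704

Train: 2704, Test: 477


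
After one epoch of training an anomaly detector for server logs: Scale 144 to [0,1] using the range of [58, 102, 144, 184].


min=58, max=184
(144-58)/(184-58) = 86/126 = 0.6825

0.6825


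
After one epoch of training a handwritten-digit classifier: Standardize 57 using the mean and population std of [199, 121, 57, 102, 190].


μ = 133.8, σ = 53.8197
z = (57 - 133.8)/53.8197 = -1.427

-1.427


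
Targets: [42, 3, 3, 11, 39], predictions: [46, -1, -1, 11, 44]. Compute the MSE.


Squared errors: (42-46)²=16, (3+ 1)²=16, (3+ 1)²=16, (11-11)²=0, (39-44)²=25
Sum = 73
MSE = 73/5 = 73/5

73/5


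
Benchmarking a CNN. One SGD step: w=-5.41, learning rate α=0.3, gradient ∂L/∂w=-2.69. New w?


w_new = w - α·∇
= -5.41 - 0.3·-2.69
= -5.41 + 0.807
= -4.603

-4.603


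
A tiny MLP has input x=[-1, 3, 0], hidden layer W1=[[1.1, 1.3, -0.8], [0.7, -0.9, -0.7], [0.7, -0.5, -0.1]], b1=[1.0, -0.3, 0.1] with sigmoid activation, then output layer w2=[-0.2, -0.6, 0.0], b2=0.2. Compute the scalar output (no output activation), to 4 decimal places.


z1[0] = (1.1)·(-1) + (1.3)·(3) + (-0.8)·(0) + 1.0 = 3.8
z1[1] = (0.7)·(-1) + (-0.9)·(3) + (-0.7)·(0) - 0.3 = -3.7
z1[2] = (0.7)·(-1) + (-0.5)·(3) + (-0.1)·(0) + 0.1 = -2.1
h = sigmoid(z1) = [0.9781, 0.0241, 0.1091]
output = (-0.2)·(0.9781) + (-0.6)·(0.0241) + (0.0)·(0.1091) + 0.2 = -0.0101

-0.0101


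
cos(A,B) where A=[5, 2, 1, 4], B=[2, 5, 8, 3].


A·B = 5·2 + 2·5 + 1·8 + 4·3 = 40
‖A‖ = √46 = 6.7823, ‖B‖ = √102 = 10.0995
cos = 40/(√46·√102) = 40/√4692 = 0.584

0.584


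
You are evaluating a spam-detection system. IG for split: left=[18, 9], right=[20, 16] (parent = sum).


Parent = [38, 25], H_parent = 0.9691
H_left = 0.9183 (n=27), H_right = 0.9911 (n=36)
H_children = (27/63)·0.9183 + (36/63)·0.9911 = 0.9599
IG = 0.9691 - 0.9599 = 0.0092

0.0092


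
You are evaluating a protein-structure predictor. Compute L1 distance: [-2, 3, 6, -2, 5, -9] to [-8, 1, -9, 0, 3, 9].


d = |-2+ 8| + |3-1| + |6+ 9| + |-2-0| + |5-3| + |-9-9|
  = 6 + 2 + 15 + 2 + 2 + 18
  = 45

45


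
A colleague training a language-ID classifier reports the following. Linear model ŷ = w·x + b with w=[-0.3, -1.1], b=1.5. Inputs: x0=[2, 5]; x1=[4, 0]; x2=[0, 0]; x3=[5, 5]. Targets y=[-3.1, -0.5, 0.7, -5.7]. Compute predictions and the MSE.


ŷ0 = (-0.3)·(2) + (-1.1)·(5) + 1.5 = -4.6
ŷ1 = (-0.3)·(4) + (-1.1)·(0) + 1.5 = 0.3
ŷ2 = (-0.3)·(0) + (-1.1)·(0) + 1.5 = 1.5
ŷ3 = (-0.3)·(5) + (-1.1)·(5) + 1.5 = -5.5
errors² = [2.25, 0.64, 0.64, 0.04]
MSE = 3.5700/4 = 0.8925

0.8925


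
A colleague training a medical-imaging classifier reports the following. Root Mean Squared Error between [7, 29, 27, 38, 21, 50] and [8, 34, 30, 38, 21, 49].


MSE = 36/6 = 6
RMSE = √(36/6) = 2.4495

2.4495


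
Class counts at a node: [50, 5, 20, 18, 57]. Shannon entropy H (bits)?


Probabilities: [50/150, 5/150, 20/150, 18/150, 57/150] ≈ [0.3333, 0.0333, 0.1333, 0.12, 0.38]
H = -((50/150)·log₂(50/150) + (5/150)·log₂(5/150) + (20/150)·log₂(20/150) + (18/150)·log₂(18/150) + (57/150)·log₂(57/150))
  = 1.977 bits

1.977 bits


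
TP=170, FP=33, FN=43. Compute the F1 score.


Precision = 170/203 = 0.8374
Recall = 170/213 = 0.7981
F1 = 2·P·R/(P+R) = 2·TP/(2·TP+FP+FN) = 340/(340+33+43) = 340/416 = 0.8173

0.8173


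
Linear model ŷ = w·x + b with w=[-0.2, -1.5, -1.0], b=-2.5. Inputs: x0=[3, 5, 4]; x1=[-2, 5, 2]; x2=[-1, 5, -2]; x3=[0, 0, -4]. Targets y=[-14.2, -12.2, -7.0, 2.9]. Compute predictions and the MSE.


ŷ0 = (-0.2)·(3) + (-1.5)·(5) + (-1.0)·(4) - 2.5 = -14.6
ŷ1 = (-0.2)·(-2) + (-1.5)·(5) + (-1.0)·(2) - 2.5 = -11.6
ŷ2 = (-0.2)·(-1) + (-1.5)·(5) + (-1.0)·(-2) - 2.5 = -7.8
ŷ3 = (-0.2)·(0) + (-1.5)·(0) + (-1.0)·(-4) - 2.5 = 1.5
errors² = [0.16, 0.36, 0.64, 1.96]
MSE = 3.1200/4 = 0.78

0.78


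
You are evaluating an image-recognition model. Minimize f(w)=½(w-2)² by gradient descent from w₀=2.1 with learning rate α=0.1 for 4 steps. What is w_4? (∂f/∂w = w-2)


step 1: grad = 2.1-2 = 0.1; w = 2.1 - 0.1·(0.1) = 2.09
step 2: grad = 2.09-2 = 0.09; w = 2.09 - 0.1·(0.09) = 2.081
step 3: grad = 2.081-2 = 0.081; w = 2.081 - 0.1·(0.081) = 2.0729
step 4: grad = 2.0729-2 = 0.0729; w = 2.0729 - 0.1·(0.0729) = 2.06561

2.06561


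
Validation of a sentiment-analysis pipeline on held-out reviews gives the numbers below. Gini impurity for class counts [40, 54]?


Probabilities: [40/94, 54/94] ≈ [0.4255, 0.5745]
Σpᵢ² = (1600 + 2916)/94² = 4516/8836
Gini = 1 - Σpᵢ² = 1 - 4516/8836 = 0.4889

0.4889


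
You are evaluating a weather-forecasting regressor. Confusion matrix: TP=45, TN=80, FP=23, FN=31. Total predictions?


Total = TP + TN + FP + FN
= 45 + 80 + 23 + 31
= 179
(Predicted positive: 68, predicted negative: 111)

179


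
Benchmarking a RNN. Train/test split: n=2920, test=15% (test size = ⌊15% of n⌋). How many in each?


Test = ⌊2920·15/100⌋ = 438
Train = 2920 - 438 = 2482

Train: 2482, Test: 438


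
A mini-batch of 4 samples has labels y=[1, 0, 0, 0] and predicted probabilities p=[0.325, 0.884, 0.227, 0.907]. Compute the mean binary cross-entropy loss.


L[0] = -ln(0.325) = 1.1239
L[1] = -ln(1-0.884) = -ln(0.116) = 2.1542
L[2] = -ln(1-0.227) = -ln(0.773) = 0.2575
L[3] = -ln(1-0.907) = -ln(0.093) = 2.3752
mean = (1.1239 + 2.1542 + 0.2575 + 2.3752)/4 = 1.4777

1.4777


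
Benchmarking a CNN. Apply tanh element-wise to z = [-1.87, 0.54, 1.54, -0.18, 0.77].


tanh(-1.87) = -0.9536
tanh(0.54) = 0.493
tanh(1.54) = 0.9121
tanh(-0.18) = -0.1781
tanh(0.77) = 0.6469
result = [-0.9536, 0.493, 0.9121, -0.1781, 0.6469]

[-0.9536, 0.493, 0.9121, -0.1781, 0.6469]


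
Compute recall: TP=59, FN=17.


Recall = TP/(TP+FN)
= 59/(59+17)
= 59/76 = 77.63%

77.63%


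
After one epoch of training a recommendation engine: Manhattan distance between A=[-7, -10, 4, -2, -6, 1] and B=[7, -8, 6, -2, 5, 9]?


d = |-7-7| + |-10+ 8| + |4-6| + |-2+ 2| + |-6-5| + |1-9|
  = 14 + 2 + 2 + 0 + 11 + 8
  = 37

37


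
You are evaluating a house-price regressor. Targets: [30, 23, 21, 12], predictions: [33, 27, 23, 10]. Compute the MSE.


Squared errors: (30-33)²=9, (23-27)²=16, (21-23)²=4, (12-10)²=4
Sum = 33
MSE = 33/4 = 33/4

33/4


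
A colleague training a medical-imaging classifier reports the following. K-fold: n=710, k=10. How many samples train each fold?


Fold size = 710/10 = 71
Training per fold = 710 - 71 = 639

639


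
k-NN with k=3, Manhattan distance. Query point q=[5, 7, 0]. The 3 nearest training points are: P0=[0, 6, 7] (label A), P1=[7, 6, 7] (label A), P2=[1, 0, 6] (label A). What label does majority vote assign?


d(q,P0) = 13  (label A)
d(q,P1) = 10  (label A)
d(q,P2) = 17  (label A)
Votes: A=3, B=0
Majority → A

A


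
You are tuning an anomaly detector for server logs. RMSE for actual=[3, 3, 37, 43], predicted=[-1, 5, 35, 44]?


MSE = 25/4 = 6.25
RMSE = √(25/4) = 2.5

2.5


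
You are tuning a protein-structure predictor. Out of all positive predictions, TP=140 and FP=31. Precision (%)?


Precision = TP/(TP+FP)
= 140/(140+31)
= 140/171 = 81.87%

81.87%


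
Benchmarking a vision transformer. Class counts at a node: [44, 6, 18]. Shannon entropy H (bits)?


Probabilities: [44/68, 6/68, 18/68] ≈ [0.6471, 0.0882, 0.2647]
H = -((44/68)·log₂(44/68) + (6/68)·log₂(6/68) + (18/68)·log₂(18/68))
  = 1.223 bits

1.223 bits


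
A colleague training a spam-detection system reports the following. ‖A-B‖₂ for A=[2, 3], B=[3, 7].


d = √((2-3)² + (3-7)²)
  = √(1 + 16)
  = √17 = 4.1231

4.1231


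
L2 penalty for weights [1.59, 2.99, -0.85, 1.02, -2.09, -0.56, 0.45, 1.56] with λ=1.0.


‖w‖₂² = (1.59)² + (2.99)² + (-0.85)² + (1.02)² + (-2.09)² + (-0.56)² + (0.45)² + (1.56)²
     = 2.5281 + 8.9401 + 0.7225 + 1.0404 + 4.3681 + 0.3136 + 0.2025 + 2.4336
     = 20.5489
λ·‖w‖₂² = 1.0·20.5489 = 20.5489

20.5489


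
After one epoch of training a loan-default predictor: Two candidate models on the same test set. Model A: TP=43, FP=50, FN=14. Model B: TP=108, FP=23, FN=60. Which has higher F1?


Model A: P=43/93=0.4624, R=43/57=0.7544, F1=2PR/(P+R)=2TP/(2TP+FP+FN)=86/150=0.5733
Model B: P=108/131=0.8244, R=108/168=0.6429, F1=2PR/(P+R)=2TP/(2TP+FP+FN)=216/299=0.7224
0.5733 < 0.7224 → Model B

Model B


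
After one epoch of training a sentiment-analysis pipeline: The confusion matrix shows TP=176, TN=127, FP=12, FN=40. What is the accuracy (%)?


Accuracy = (TP+TN)/(TP+TN+FP+FN)
= (176+127)/(355)
= 303/355 = 85.35%

85.35%


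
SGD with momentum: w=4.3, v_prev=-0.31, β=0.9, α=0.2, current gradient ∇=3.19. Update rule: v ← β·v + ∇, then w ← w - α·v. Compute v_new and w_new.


v_new = 0.9·-0.31 + 3.19 = -0.279 + 3.19 = 2.911
w_new = 4.3 - 0.2·2.911 = 4.3 - 0.5822 = 3.7178

v_new=2.911, w_new=3.7178


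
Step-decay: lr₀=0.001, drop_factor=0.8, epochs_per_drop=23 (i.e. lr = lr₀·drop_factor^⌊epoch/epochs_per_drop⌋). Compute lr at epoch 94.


n_drops = ⌊94/23⌋ = 4
lr = 0.001·0.8^4 = 0.001·0.4096 = 0.0004096

0.0004096


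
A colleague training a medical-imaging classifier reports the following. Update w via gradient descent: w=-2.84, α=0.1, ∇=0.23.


w_new = w - α·∇
= -2.84 - 0.1·0.23
= -2.84 - 0.023
= -2.863

-2.863


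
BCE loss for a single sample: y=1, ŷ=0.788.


BCE = -[y·ln(p) + (1-y)·ln(1-p)]
= -1·ln(0.788) - 0
= -ln(0.788) = 0.2383

0.2383


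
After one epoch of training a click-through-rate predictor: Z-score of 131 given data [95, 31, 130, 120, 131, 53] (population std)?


μ = 93.3333, σ = 38.7069
z = (131 - 93.3333)/38.7069 = 0.9731

0.9731


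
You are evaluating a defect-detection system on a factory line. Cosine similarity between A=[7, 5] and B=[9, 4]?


A·B = 7·9 + 5·4 = 83
‖A‖ = √74 = 8.6023, ‖B‖ = √97 = 9.8489
cos = 83/(√74·√97) = 83/√7178 = 0.9797

0.9797


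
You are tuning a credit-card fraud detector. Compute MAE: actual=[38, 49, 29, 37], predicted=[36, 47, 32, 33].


Absolute errors: |38-36|=2, |49-47|=2, |29-32|=3, |37-33|=4
Sum = 11
MAE = 11/4 = 11/4

11/4


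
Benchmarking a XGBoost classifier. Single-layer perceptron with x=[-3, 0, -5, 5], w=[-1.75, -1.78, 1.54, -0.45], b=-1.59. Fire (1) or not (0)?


z = (-3)·(-1.75) + (0)·(-1.78) + (-5)·(1.54) + (5)·(-0.45) - 1.59
  = -6.29
step(z) = 0 (z<0)

0


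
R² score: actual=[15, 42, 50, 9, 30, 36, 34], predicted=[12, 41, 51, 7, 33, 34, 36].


ȳ = 30.8571
SS_res = Σ(y-ŷ)² = 32
SS_tot = Σ(y-ȳ)² = 1256.86
R² = 1 - SS_res/SS_tot = 1 - 0.0255 = 0.9745

0.9745


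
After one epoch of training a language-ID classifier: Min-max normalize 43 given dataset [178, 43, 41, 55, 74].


min=41, max=178
(43-41)/(178-41) = 2/137 = 0.0146

0.0146


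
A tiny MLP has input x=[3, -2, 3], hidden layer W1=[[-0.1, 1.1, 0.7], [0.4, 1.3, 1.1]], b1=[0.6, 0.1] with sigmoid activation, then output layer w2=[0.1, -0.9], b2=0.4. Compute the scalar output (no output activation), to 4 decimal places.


z1[0] = (-0.1)·(3) + (1.1)·(-2) + (0.7)·(3) + 0.6 = 0.2
z1[1] = (0.4)·(3) + (1.3)·(-2) + (1.1)·(3) + 0.1 = 2.0
h = sigmoid(z1) = [0.5498, 0.8808]
output = (0.1)·(0.5498) + (-0.9)·(0.8808) + 0.4 = -0.3377

-0.3377


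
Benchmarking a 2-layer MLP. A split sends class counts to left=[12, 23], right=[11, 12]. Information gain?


Parent = [23, 35], H_parent = 0.9689
H_left = 0.9275 (n=35), H_right = 0.9986 (n=23)
H_children = (35/58)·0.9275 + (23/58)·0.9986 = 0.9557
IG = 0.9689 - 0.9557 = 0.0132

0.0132


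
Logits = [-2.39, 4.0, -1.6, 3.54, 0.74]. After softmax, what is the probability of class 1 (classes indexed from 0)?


Exponentials: e^-2.39=0.0916, e^4.0=54.5982, e^-1.6=0.2019, e^3.54=34.4669, e^0.74=2.0959
Sum = 91.4545
Softmax = [0.001, 0.597, 0.0022, 0.3769, 0.0229]
p[1] = 54.5982/91.4545 = 0.597

0.597


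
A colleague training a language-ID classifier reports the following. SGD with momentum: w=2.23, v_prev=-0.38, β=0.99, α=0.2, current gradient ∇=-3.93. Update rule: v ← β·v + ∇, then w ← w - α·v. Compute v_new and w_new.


v_new = 0.99·-0.38 - 3.93 = -0.3762 - 3.93 = -4.3062
w_new = 2.23 - 0.2·-4.3062 = 2.23 + 0.86124 = 3.09124

v_new=-4.3062, w_new=3.09124


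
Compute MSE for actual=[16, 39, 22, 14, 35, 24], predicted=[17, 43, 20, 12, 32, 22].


Squared errors: (16-17)²=1, (39-43)²=16, (22-20)²=4, (14-12)²=4, (35-32)²=9, (24-22)²=4
Sum = 38
MSE = 38/6 = 19/3

19/3


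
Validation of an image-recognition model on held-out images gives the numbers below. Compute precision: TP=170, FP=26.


Precision = TP/(TP+FP)
= 170/(170+26)
= 170/196 = 86.73%

86.73%


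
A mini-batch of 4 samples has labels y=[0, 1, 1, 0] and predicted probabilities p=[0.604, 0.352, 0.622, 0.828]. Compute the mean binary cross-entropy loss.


L[0] = -ln(1-0.604) = -ln(0.396) = 0.9263
L[1] = -ln(0.352) = 1.0441
L[2] = -ln(0.622) = 0.4748
L[3] = -ln(1-0.828) = -ln(0.172) = 1.7603
mean = (0.9263 + 1.0441 + 0.4748 + 1.7603)/4 = 1.0514

1.0514


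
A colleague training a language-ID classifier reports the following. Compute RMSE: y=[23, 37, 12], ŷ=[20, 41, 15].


MSE = 34/3 = 11.3333
RMSE = √(34/3) = 3.3665

3.3665


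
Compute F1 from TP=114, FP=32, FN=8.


Precision = 114/146 = 0.7808
Recall = 114/122 = 0.9344
F1 = 2·P·R/(P+R) = 2·TP/(2·TP+FP+FN) = 228/(228+32+8) = 228/268 = 0.8507

0.8507


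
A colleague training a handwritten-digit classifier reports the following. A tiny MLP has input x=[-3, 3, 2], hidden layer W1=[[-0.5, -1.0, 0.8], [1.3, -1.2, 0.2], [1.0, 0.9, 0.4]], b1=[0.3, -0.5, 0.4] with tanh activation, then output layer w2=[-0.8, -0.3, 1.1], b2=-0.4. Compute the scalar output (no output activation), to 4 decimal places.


z1[0] = (-0.5)·(-3) + (-1.0)·(3) + (0.8)·(2) + 0.3 = 0.4
z1[1] = (1.3)·(-3) + (-1.2)·(3) + (0.2)·(2) - 0.5 = -7.6
z1[2] = (1.0)·(-3) + (0.9)·(3) + (0.4)·(2) + 0.4 = 0.9
h = tanh(z1) = [0.3799, -1.0, 0.7163]
output = (-0.8)·(0.3799) + (-0.3)·(-1.0) + (1.1)·(0.7163) - 0.4 = 0.384

0.384


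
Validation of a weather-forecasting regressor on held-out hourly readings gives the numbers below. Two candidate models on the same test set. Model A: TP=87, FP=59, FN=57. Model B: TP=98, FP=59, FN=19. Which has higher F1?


Model A: P=87/146=0.5959, R=87/144=0.6042, F1=2PR/(P+R)=2TP/(2TP+FP+FN)=174/290=0.6
Model B: P=98/157=0.6242, R=98/117=0.8376, F1=2PR/(P+R)=2TP/(2TP+FP+FN)=196/274=0.7153
0.6 < 0.7153 → Model B

Model B


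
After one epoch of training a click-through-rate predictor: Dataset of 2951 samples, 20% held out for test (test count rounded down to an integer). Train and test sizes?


Test = ⌊2951·20/100⌋ = 590
Train = 2951 - 590 = 2361

Train: 2361, Test: 590


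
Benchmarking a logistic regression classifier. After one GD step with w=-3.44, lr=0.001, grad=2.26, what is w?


w_new = w - α·∇
= -3.44 - 0.001·2.26
= -3.44 - 0.00226
= -3.44226

-3.44226


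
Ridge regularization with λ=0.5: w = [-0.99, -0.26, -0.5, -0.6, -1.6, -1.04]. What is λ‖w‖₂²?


‖w‖₂² = (-0.99)² + (-0.26)² + (-0.5)² + (-0.6)² + (-1.6)² + (-1.04)²
     = 0.9801 + 0.0676 + 0.25 + 0.36 + 2.56 + 1.0816
     = 5.2993
λ·‖w‖₂² = 0.5·5.2993 = 2.64965

2.64965


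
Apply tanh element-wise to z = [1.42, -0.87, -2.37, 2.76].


tanh(1.42) = 0.8896
tanh(-0.87) = -0.7014
tanh(-2.37) = -0.9827
tanh(2.76) = 0.992
result = [0.8896, -0.7014, -0.9827, 0.992]

[0.8896, -0.7014, -0.9827, 0.992]


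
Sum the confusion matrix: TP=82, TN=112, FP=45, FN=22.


Total = TP + TN + FP + FN
= 82 + 112 + 45 + 22
= 261
(Predicted positive: 127, predicted negative: 134)

261


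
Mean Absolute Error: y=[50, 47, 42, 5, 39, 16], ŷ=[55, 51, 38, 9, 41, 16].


Absolute errors: |50-55|=5, |47-51|=4, |42-38|=4, |5-9|=4, |39-41|=2, |16-16|=0
Sum = 19
MAE = 19/6 = 19/6

19/6


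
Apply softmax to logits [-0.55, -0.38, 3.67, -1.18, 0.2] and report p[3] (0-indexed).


Exponentials: e^-0.55=0.5769, e^-0.38=0.6839, e^3.67=39.2519, e^-1.18=0.3073, e^0.2=1.2214
Sum = 42.0414
Softmax = [0.0137, 0.0163, 0.9336, 0.0073, 0.0291]
p[3] = 0.3073/42.0414 = 0.0073

0.0073


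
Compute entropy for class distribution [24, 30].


Probabilities: [24/54, 30/54] ≈ [0.4444, 0.5556]
H = -((24/54)·log₂(24/54) + (30/54)·log₂(30/54))
  = 0.9911 bits

0.9911 bits


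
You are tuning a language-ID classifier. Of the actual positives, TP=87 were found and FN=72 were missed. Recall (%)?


Recall = TP/(TP+FN)
= 87/(87+72)
= 87/159 = 54.72%

54.72%


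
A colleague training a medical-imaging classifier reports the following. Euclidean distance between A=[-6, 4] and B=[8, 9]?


d = √((-6-8)² + (4-9)²)
  = √(196 + 25)
  = √221 = 14.8661

14.8661


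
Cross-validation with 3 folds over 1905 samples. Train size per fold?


Fold size = 1905/3 = 635
Training per fold = 1905 - 635 = 1270

1270


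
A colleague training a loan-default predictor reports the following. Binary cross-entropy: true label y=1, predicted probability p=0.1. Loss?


BCE = -[y·ln(p) + (1-y)·ln(1-p)]
= -1·ln(0.1) - 0
= -ln(0.1) = 2.3026

2.3026


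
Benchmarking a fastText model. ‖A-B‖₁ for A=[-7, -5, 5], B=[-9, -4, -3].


d = |-7+ 9| + |-5+ 4| + |5+ 3|
  = 2 + 1 + 8
  = 11

11


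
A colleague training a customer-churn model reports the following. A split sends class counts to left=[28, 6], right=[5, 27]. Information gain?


Parent = [33, 33], H_parent = 1
H_left = 0.6723 (n=34), H_right = 0.6253 (n=32)
H_children = (34/66)·0.6723 + (32/66)·0.6253 = 0.6495
IG = 1 - 0.6495 = 0.3505

0.3505


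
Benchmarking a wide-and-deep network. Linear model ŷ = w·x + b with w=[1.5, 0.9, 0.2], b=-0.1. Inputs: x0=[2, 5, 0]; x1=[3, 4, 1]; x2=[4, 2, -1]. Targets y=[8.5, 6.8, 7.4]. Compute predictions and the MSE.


ŷ0 = (1.5)·(2) + (0.9)·(5) + (0.2)·(0) - 0.1 = 7.4
ŷ1 = (1.5)·(3) + (0.9)·(4) + (0.2)·(1) - 0.1 = 8.2
ŷ2 = (1.5)·(4) + (0.9)·(2) + (0.2)·(-1) - 0.1 = 7.5
errors² = [1.21, 1.96, 0.01]
MSE = 3.1800/3 = 1.06

1.06


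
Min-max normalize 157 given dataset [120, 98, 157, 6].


min=6, max=157
(157-6)/(157-6) = 151/151 = 1.0

1.0


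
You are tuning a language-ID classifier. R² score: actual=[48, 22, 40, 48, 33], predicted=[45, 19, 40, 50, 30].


ȳ = 38.2
SS_res = Σ(y-ŷ)² = 31
SS_tot = Σ(y-ȳ)² = 484.8
R² = 1 - SS_res/SS_tot = 1 - 0.0639 = 0.9361

0.9361


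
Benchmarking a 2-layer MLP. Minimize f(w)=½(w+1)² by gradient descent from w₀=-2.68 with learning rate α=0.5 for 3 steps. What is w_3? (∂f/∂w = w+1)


step 1: grad = -2.68+1 = -1.68; w = -2.68 - 0.5·(-1.68) = -1.84
step 2: grad = -1.84+1 = -0.84; w = -1.84 - 0.5·(-0.84) = -1.42
step 3: grad = -1.42+1 = -0.42; w = -1.42 - 0.5·(-0.42) = -1.21

-1.21


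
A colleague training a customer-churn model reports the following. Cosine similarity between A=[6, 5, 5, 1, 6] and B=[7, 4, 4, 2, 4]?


A·B = 6·7 + 5·4 + 5·4 + 1·2 + 6·4 = 108
‖A‖ = √123 = 11.0905, ‖B‖ = √101 = 10.0499
cos = 108/(√123·√101) = 108/√12423 = 0.969

0.969


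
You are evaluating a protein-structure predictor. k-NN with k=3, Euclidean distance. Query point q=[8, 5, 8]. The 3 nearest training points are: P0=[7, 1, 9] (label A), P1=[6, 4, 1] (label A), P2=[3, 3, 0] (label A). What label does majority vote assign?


d(q,P0) = 4.2426  (label A)
d(q,P1) = 7.3485  (label A)
d(q,P2) = 9.6437  (label A)
Votes: A=3, B=0
Majority → A

A


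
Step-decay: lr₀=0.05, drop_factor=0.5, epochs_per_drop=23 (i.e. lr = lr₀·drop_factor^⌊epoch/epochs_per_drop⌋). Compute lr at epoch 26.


n_drops = ⌊26/23⌋ = 1
lr = 0.05·0.5^1 = 0.05·0.5 = 0.025

0.025


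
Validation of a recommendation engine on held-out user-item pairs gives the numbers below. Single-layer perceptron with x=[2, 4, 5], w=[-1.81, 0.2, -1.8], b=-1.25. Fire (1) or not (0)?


z = (2)·(-1.81) + (4)·(0.2) + (5)·(-1.8) - 1.25
  = -13.07
step(z) = 0 (z<0)

0


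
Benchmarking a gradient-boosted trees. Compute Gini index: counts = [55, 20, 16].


Probabilities: [55/91, 20/91, 16/91] ≈ [0.6044, 0.2198, 0.1758]
Σpᵢ² = (3025 + 400 + 256)/91² = 3681/8281
Gini = 1 - Σpᵢ² = 1 - 3681/8281 = 0.5555

0.5555


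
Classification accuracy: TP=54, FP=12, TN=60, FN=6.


Accuracy = (TP+TN)/(TP+TN+FP+FN)
= (54+60)/(132)
= 114/132 = 86.36%

86.36%


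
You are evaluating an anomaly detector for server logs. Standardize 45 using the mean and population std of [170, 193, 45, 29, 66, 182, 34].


μ = 102.7143, σ = 69.4873
z = (45 - 102.7143)/69.4873 = -0.8306

-0.8306


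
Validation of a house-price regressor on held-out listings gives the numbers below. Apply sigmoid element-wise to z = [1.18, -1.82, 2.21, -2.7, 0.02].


σ(1.18) = 1/(1+e^-1.18) = 0.7649
σ(-1.82) = 1/(1+e^1.82) = 0.1394
σ(2.21) = 1/(1+e^-2.21) = 0.9011
σ(-2.7) = 1/(1+e^2.7) = 0.063
σ(0.02) = 1/(1+e^-0.02) = 0.505
result = [0.7649, 0.1394, 0.9011, 0.063, 0.505]

[0.7649, 0.1394, 0.9011, 0.063, 0.505]


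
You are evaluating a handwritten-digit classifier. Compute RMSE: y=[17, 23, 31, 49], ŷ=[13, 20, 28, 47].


MSE = 38/4 = 9.5
RMSE = √(38/4) = 3.0822

3.0822


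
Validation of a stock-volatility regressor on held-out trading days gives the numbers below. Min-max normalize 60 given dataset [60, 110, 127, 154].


min=60, max=154
(60-60)/(154-60) = 0/94 = 0.0

0.0


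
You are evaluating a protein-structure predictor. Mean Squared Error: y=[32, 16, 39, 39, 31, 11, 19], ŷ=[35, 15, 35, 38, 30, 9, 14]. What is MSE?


Squared errors: (32-35)²=9, (16-15)²=1, (39-35)²=16, (39-38)²=1, (31-30)²=1, (11-9)²=4, (19-14)²=25
Sum = 57
MSE = 57/7 = 57/7

57/7


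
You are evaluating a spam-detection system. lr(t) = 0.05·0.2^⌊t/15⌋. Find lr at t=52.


n_drops = ⌊52/15⌋ = 3
lr = 0.05·0.2^3 = 0.05·0.008 = 0.0004

0.0004


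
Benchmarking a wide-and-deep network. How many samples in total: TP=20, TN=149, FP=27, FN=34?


Total = TP + TN + FP + FN
= 20 + 149 + 27 + 34
= 230
(Predicted positive: 47, predicted negative: 183)

230


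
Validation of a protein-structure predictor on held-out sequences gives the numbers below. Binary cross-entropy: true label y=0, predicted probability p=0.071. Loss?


BCE = -[y·ln(p) + (1-y)·ln(1-p)]
= -0 - 1·ln(1-0.071)
= -ln(0.929) = 0.0736

0.0736


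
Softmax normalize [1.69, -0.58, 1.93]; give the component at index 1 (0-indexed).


Exponentials: e^1.69=5.4195, e^-0.58=0.5599, e^1.93=6.8895
Sum = 12.8689
Softmax = [0.4211, 0.0435, 0.5354]
p[1] = 0.5599/12.8689 = 0.0435

0.0435


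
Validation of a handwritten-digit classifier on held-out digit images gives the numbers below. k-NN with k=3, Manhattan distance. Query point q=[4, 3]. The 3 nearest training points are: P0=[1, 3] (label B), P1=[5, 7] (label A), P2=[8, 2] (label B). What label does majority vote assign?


d(q,P0) = 3  (label B)
d(q,P1) = 5  (label A)
d(q,P2) = 5  (label B)
Votes: A=1, B=2
Majority → B

B


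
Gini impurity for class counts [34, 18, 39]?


Probabilities: [34/91, 18/91, 39/91] ≈ [0.3736, 0.1978, 0.4286]
Σpᵢ² = (1156 + 324 + 1521)/91² = 3001/8281
Gini = 1 - Σpᵢ² = 1 - 3001/8281 = 0.6376

0.6376


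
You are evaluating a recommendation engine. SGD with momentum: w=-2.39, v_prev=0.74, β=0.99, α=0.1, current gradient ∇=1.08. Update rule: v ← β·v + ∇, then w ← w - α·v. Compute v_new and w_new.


v_new = 0.99·0.74 + 1.08 = 0.7326 + 1.08 = 1.8126
w_new = -2.39 - 0.1·1.8126 = -2.39 - 0.18126 = -2.57126

v_new=1.8126, w_new=-2.57126


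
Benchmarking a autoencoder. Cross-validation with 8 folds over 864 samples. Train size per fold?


Fold size = 864/8 = 108
Training per fold = 864 - 108 = 756

756


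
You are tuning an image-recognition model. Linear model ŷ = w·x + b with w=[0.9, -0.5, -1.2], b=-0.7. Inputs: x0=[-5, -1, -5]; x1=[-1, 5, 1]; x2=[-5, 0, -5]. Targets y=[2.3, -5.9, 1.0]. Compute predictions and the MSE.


ŷ0 = (0.9)·(-5) + (-0.5)·(-1) + (-1.2)·(-5) - 0.7 = 1.3
ŷ1 = (0.9)·(-1) + (-0.5)·(5) + (-1.2)·(1) - 0.7 = -5.3
ŷ2 = (0.9)·(-5) + (-0.5)·(0) + (-1.2)·(-5) - 0.7 = 0.8
errors² = [1.0, 0.36, 0.04]
MSE = 1.4000/3 = 0.4667

0.4667


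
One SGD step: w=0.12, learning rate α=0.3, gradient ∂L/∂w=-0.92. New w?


w_new = w - α·∇
= 0.12 - 0.3·-0.92
= 0.12 + 0.276
= 0.396

0.396


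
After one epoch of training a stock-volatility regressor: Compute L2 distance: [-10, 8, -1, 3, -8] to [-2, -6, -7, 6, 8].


d = √((-10+ 2)² + (8+ 6)² + (-1+ 7)² + (3-6)² + (-8-8)²)
  = √(64 + 196 + 36 + 9 + 256)
  = √561 = 23.6854

23.6854


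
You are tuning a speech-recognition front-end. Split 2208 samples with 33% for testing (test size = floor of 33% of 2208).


Test = ⌊2208·33/100⌋ = 728
Train = 2208 - 728 = 1480

Train: 1480, Test: 728


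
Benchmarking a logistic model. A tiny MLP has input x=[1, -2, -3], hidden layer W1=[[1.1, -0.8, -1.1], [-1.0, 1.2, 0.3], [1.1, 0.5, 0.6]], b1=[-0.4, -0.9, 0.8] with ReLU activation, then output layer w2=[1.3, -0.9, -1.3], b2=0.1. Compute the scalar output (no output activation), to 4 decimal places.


z1[0] = (1.1)·(1) + (-0.8)·(-2) + (-1.1)·(-3) - 0.4 = 5.6
z1[1] = (-1.0)·(1) + (1.2)·(-2) + (0.3)·(-3) - 0.9 = -5.2
z1[2] = (1.1)·(1) + (0.5)·(-2) + (0.6)·(-3) + 0.8 = -0.9
h = ReLU(z1) = [5.6, 0.0, 0.0]
output = (1.3)·(5.6) + (-0.9)·(0.0) + (-1.3)·(0.0) + 0.1 = 7.38

7.38


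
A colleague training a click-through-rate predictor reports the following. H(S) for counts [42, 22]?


Probabilities: [42/64, 22/64] ≈ [0.6562, 0.3438]
H = -((42/64)·log₂(42/64) + (22/64)·log₂(22/64))
  = 0.9284 bits

0.9284 bits


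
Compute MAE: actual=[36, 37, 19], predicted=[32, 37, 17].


Absolute errors: |36-32|=4, |37-37|=0, |19-17|=2
Sum = 6
MAE = 6/3 = 2

2


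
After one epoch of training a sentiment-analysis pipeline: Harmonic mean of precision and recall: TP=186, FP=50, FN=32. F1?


Precision = 186/236 = 0.7881
Recall = 186/218 = 0.8532
F1 = 2·P·R/(P+R) = 2·TP/(2·TP+FP+FN) = 372/(372+50+32) = 372/454 = 0.8194

0.8194


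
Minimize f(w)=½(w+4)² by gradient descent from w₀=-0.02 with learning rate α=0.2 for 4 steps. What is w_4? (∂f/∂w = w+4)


step 1: grad = -0.02+4 = 3.98; w = -0.02 - 0.2·(3.98) = -0.816
step 2: grad = -0.816+4 = 3.184; w = -0.816 - 0.2·(3.184) = -1.4528
step 3: grad = -1.4528+4 = 2.5472; w = -1.4528 - 0.2·(2.5472) = -1.96224
step 4: grad = -1.96224+4 = 2.03776; w = -1.96224 - 0.2·(2.03776) = -2.369792

-2.369792


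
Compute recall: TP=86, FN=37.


Recall = TP/(TP+FN)
= 86/(86+37)
= 86/123 = 69.92%

69.92%


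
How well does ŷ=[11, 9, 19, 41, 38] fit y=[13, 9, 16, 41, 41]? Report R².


ȳ = 24
SS_res = Σ(y-ŷ)² = 22
SS_tot = Σ(y-ȳ)² = 988
R² = 1 - SS_res/SS_tot = 1 - 0.0223 = 0.9777

0.9777


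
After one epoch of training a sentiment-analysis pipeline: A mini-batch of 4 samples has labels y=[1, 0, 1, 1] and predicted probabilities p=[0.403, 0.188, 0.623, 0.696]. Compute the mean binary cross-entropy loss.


L[0] = -ln(0.403) = 0.9088
L[1] = -ln(1-0.188) = -ln(0.812) = 0.2083
L[2] = -ln(0.623) = 0.4732
L[3] = -ln(0.696) = 0.3624
mean = (0.9088 + 0.2083 + 0.4732 + 0.3624)/4 = 0.4882

0.4882


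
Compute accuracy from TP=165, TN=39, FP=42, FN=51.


Accuracy = (TP+TN)/(TP+TN+FP+FN)
= (165+39)/(297)
= 204/297 = 68.69%

68.69%


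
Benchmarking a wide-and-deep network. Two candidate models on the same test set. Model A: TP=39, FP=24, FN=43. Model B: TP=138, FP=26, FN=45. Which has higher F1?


Model A: P=39/63=0.619, R=39/82=0.4756, F1=2PR/(P+R)=2TP/(2TP+FP+FN)=78/145=0.5379
Model B: P=138/164=0.8415, R=138/183=0.7541, F1=2PR/(P+R)=2TP/(2TP+FP+FN)=276/347=0.7954
0.5379 < 0.7954 → Model B

Model B


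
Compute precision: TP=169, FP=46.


Precision = TP/(TP+FP)
= 169/(169+46)
= 169/215 = 78.6%

78.6%


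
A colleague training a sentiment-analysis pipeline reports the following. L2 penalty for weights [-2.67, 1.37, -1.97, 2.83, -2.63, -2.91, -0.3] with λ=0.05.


‖w‖₂² = (-2.67)² + (1.37)² + (-1.97)² + (2.83)² + (-2.63)² + (-2.91)² + (-0.3)²
     = 7.1289 + 1.8769 + 3.8809 + 8.0089 + 6.9169 + 8.4681 + 0.09
     = 36.3706
λ·‖w‖₂² = 0.05·36.3706 = 1.81853

1.81853


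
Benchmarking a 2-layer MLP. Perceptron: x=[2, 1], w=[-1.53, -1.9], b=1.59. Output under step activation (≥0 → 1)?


z = (2)·(-1.53) + (1)·(-1.9) + 1.59
  = -3.37
step(z) = 0 (z<0)

0


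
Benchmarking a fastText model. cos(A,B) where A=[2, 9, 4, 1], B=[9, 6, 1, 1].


A·B = 2·9 + 9·6 + 4·1 + 1·1 = 77
‖A‖ = √102 = 10.0995, ‖B‖ = √119 = 10.9087
cos = 77/(√102·√119) = 77/√12138 = 0.6989

0.6989


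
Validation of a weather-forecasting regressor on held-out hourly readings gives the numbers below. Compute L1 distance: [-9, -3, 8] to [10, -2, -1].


d = |-9-10| + |-3+ 2| + |8+ 1|
  = 19 + 1 + 9
  = 29

29


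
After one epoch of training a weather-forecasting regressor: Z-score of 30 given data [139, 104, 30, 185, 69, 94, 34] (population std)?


μ = 93.5714, σ = 51.7214
z = (30 - 93.5714)/51.7214 = -1.2291

-1.2291


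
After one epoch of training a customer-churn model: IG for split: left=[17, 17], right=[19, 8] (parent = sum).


Parent = [36, 25], H_parent = 0.9764
H_left = 1 (n=34), H_right = 0.8767 (n=27)
H_children = (34/61)·1 + (27/61)·0.8767 = 0.9454
IG = 0.9764 - 0.9454 = 0.031

0.031


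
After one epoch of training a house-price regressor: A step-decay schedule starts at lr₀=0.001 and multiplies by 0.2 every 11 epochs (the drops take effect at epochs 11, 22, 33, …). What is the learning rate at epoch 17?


n_drops = ⌊17/11⌋ = 1
lr = 0.001·0.2^1 = 0.001·0.2 = 0.0002

0.0002


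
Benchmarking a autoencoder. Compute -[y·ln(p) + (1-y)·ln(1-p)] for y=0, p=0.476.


BCE = -[y·ln(p) + (1-y)·ln(1-p)]
= -0 - 1·ln(1-0.476)
= -ln(0.524) = 0.6463

0.6463


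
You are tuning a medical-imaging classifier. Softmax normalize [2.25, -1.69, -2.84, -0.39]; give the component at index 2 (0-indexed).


Exponentials: e^2.25=9.4877, e^-1.69=0.1845, e^-2.84=0.0584, e^-0.39=0.6771
Sum = 10.4077
Softmax = [0.9116, 0.0177, 0.0056, 0.0651]
p[2] = 0.0584/10.4077 = 0.0056

0.0056


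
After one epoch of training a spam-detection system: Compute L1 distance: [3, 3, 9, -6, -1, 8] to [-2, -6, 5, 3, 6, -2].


d = |3+ 2| + |3+ 6| + |9-5| + |-6-3| + |-1-6| + |8+ 2|
  = 5 + 9 + 4 + 9 + 7 + 10
  = 44

44


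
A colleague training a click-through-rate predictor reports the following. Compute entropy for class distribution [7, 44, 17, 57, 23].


Probabilities: [7/148, 44/148, 17/148, 57/148, 23/148] ≈ [0.0473, 0.2973, 0.1149, 0.3851, 0.1554]
H = -((7/148)·log₂(7/148) + (44/148)·log₂(44/148) + (17/148)·log₂(17/148) + (57/148)·log₂(57/148) + (23/148)·log₂(23/148))
  = 2.0347 bits

2.0347 bits


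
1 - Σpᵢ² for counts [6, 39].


Probabilities: [6/45, 39/45] ≈ [0.1333, 0.8667]
Σpᵢ² = (36 + 1521)/45² = 1557/2025
Gini = 1 - Σpᵢ² = 1 - 1557/2025 = 0.2311

0.2311


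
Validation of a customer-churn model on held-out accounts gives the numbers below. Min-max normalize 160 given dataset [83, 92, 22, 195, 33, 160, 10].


min=10, max=195
(160-10)/(195-10) = 150/185 = 0.8108

0.8108


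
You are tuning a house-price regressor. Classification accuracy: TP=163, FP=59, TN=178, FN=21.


Accuracy = (TP+TN)/(TP+TN+FP+FN)
= (163+178)/(421)
= 341/421 = 81.0%

81.0%


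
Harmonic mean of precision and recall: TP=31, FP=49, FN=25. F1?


Precision = 31/80 = 0.3875
Recall = 31/56 = 0.5536
F1 = 2·P·R/(P+R) = 2·TP/(2·TP+FP+FN) = 62/(62+49+25) = 62/136 = 0.4559

0.4559


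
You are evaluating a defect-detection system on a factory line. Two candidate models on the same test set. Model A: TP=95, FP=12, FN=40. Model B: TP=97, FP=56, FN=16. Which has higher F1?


Model A: P=95/107=0.8879, R=95/135=0.7037, F1=2PR/(P+R)=2TP/(2TP+FP+FN)=190/242=0.7851
Model B: P=97/153=0.634, R=97/113=0.8584, F1=2PR/(P+R)=2TP/(2TP+FP+FN)=194/266=0.7293
0.7851 > 0.7293 → Model A

Model A


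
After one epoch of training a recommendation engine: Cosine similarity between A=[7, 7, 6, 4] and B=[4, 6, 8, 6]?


A·B = 7·4 + 7·6 + 6·8 + 4·6 = 142
‖A‖ = √150 = 12.2474, ‖B‖ = √152 = 12.3288
cos = 142/(√150·√152) = 142/√22800 = 0.9404

0.9404


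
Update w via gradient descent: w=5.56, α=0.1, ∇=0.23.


w_new = w - α·∇
= 5.56 - 0.1·0.23
= 5.56 - 0.023
= 5.537

5.537


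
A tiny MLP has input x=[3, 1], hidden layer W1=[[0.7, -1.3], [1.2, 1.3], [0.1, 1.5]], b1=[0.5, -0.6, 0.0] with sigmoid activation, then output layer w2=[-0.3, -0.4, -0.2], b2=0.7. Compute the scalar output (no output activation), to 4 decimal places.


z1[0] = (0.7)·(3) + (-1.3)·(1) + 0.5 = 1.3
z1[1] = (1.2)·(3) + (1.3)·(1) - 0.6 = 4.3
z1[2] = (0.1)·(3) + (1.5)·(1) + 0.0 = 1.8
h = sigmoid(z1) = [0.7858, 0.9866, 0.8581]
output = (-0.3)·(0.7858) + (-0.4)·(0.9866) + (-0.2)·(0.8581) + 0.7 = -0.102

-0.102


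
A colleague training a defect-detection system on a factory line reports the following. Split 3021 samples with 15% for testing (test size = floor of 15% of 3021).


Test = ⌊3021·15/100⌋ = 453
Train = 3021 - 453 = 2568

Train: 2568, Test: 453


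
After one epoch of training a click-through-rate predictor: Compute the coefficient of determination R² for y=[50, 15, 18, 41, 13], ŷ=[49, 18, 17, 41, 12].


ȳ = 27.4
SS_res = Σ(y-ŷ)² = 12
SS_tot = Σ(y-ȳ)² = 1145.2
R² = 1 - SS_res/SS_tot = 1 - 0.0105 = 0.9895

0.9895


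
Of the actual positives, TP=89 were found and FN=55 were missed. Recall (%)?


Recall = TP/(TP+FN)
= 89/(89+55)
= 89/144 = 61.81%

61.81%


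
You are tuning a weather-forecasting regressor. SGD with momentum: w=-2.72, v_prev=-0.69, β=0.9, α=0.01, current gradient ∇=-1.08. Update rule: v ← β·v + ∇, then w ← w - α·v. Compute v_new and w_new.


v_new = 0.9·-0.69 - 1.08 = -0.621 - 1.08 = -1.701
w_new = -2.72 - 0.01·-1.701 = -2.72 + 0.01701 = -2.70299

v_new=-1.701, w_new=-2.70299


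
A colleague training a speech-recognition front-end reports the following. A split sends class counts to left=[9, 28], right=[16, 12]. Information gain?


Parent = [25, 40], H_parent = 0.9612
H_left = 0.8004 (n=37), H_right = 0.9852 (n=28)
H_children = (37/65)·0.8004 + (28/65)·0.9852 = 0.88
IG = 0.9612 - 0.88 = 0.0812

0.0812


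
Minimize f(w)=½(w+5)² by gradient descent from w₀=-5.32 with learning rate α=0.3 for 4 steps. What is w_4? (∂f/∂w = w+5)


step 1: grad = -5.32+5 = -0.32; w = -5.32 - 0.3·(-0.32) = -5.224
step 2: grad = -5.224+5 = -0.224; w = -5.224 - 0.3·(-0.224) = -5.1568
step 3: grad = -5.1568+5 = -0.1568; w = -5.1568 - 0.3·(-0.1568) = -5.10976
step 4: grad = -5.10976+5 = -0.10976; w = -5.10976 - 0.3·(-0.10976) = -5.076832

-5.076832


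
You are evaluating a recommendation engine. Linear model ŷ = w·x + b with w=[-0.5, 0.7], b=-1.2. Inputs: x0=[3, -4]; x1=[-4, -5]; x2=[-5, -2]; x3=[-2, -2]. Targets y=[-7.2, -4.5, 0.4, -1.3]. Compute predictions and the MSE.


ŷ0 = (-0.5)·(3) + (0.7)·(-4) - 1.2 = -5.5
ŷ1 = (-0.5)·(-4) + (0.7)·(-5) - 1.2 = -2.7
ŷ2 = (-0.5)·(-5) + (0.7)·(-2) - 1.2 = -0.1
ŷ3 = (-0.5)·(-2) + (0.7)·(-2) - 1.2 = -1.6
errors² = [2.89, 3.24, 0.25, 0.09]
MSE = 6.4700/4 = 1.6175

1.6175


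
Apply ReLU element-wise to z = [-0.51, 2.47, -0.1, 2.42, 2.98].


ReLU(-0.51) = max(0, -0.51) = 0.0
ReLU(2.47) = max(0, 2.47) = 2.47
ReLU(-0.1) = max(0, -0.1) = 0.0
ReLU(2.42) = max(0, 2.42) = 2.42
ReLU(2.98) = max(0, 2.98) = 2.98
result = [0.0, 2.47, 0.0, 2.42, 2.98]

[0.0, 2.47, 0.0, 2.42, 2.98]


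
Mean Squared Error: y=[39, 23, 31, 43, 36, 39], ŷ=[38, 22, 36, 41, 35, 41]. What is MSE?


Squared errors: (39-38)²=1, (23-22)²=1, (31-36)²=25, (43-41)²=4, (36-35)²=1, (39-41)²=4
Sum = 36
MSE = 36/6 = 6

6


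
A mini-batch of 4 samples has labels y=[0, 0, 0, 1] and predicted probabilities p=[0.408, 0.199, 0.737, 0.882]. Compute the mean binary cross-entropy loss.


L[0] = -ln(1-0.408) = -ln(0.592) = 0.5242
L[1] = -ln(1-0.199) = -ln(0.801) = 0.2219
L[2] = -ln(1-0.737) = -ln(0.263) = 1.3356
L[3] = -ln(0.882) = 0.1256
mean = (0.5242 + 0.2219 + 1.3356 + 0.1256)/4 = 0.5518

0.5518


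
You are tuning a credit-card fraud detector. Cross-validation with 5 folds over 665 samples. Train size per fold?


Fold size = 665/5 = 133
Training per fold = 665 - 133 = 532

532


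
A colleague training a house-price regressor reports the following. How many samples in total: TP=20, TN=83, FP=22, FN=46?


Total = TP + TN + FP + FN
= 20 + 83 + 22 + 46
= 171
(Predicted positive: 42, predicted negative: 129)

171


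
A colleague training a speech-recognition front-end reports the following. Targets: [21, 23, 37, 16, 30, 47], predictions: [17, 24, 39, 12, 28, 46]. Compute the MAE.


Absolute errors: |21-17|=4, |23-24|=1, |37-39|=2, |16-12|=4, |30-28|=2, |47-46|=1
Sum = 14
MAE = 14/6 = 7/3

7/3


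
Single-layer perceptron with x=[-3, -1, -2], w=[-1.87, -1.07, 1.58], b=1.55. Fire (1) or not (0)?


z = (-3)·(-1.87) + (-1)·(-1.07) + (-2)·(1.58) + 1.55
  = 5.07
step(z) = 1 (z≥0)

1


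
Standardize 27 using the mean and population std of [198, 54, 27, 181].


μ = 115, σ = 75.3492
z = (27 - 115)/75.3492 = -1.1679

-1.1679


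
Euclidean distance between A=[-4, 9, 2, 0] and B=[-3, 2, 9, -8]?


d = √((-4+ 3)² + (9-2)² + (2-9)² + (0+ 8)²)
  = √(1 + 49 + 49 + 64)
  = √163 = 12.7671

12.7671


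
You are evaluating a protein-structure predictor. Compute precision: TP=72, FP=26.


Precision = TP/(TP+FP)
= 72/(72+26)
= 72/98 = 73.47%

73.47%


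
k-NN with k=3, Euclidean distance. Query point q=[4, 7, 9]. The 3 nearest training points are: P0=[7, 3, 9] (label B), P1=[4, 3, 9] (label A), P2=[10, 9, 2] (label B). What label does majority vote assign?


d(q,P0) = 5.0  (label B)
d(q,P1) = 4.0  (label A)
d(q,P2) = 9.434  (label B)
Votes: A=1, B=2
Majority → B

B


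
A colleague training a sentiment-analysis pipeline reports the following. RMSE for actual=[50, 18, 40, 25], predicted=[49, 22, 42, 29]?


MSE = 37/4 = 9.25
RMSE = √(37/4) = 3.0414

3.0414


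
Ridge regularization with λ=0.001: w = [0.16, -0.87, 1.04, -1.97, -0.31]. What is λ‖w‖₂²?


‖w‖₂² = (0.16)² + (-0.87)² + (1.04)² + (-1.97)² + (-0.31)²
     = 0.0256 + 0.7569 + 1.0816 + 3.8809 + 0.0961
     = 5.8411
λ·‖w‖₂² = 0.001·5.8411 = 0.005841

0.005841


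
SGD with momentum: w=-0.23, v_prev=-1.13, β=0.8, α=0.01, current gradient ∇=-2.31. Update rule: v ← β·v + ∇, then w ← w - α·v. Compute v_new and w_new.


v_new = 0.8·-1.13 - 2.31 = -0.904 - 2.31 = -3.214
w_new = -0.23 - 0.01·-3.214 = -0.23 + 0.03214 = -0.19786

v_new=-3.214, w_new=-0.19786
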